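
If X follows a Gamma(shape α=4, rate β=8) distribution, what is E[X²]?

Using the identity E[X²] = Var(X) + (E[X])²:
E[X] = \frac{1}{2}
Var(X) = \frac{1}{16}
E[X²] = \frac{1}{16} + (\frac{1}{2})²
= \frac{5}{16}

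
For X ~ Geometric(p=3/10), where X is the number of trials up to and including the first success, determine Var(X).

For X ~ Geometric(p=3/10), where X is the number of trials up to and including the first success:
Var(X) = \frac{70}{9}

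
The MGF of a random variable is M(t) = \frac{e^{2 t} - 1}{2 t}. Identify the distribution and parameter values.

The MGF M(t) = \frac{e^{2 t} - 1}{2 t} is the standard form for the Uniform distribution.
Comparing with the known MGF formula identifies: Uniform(0, 2)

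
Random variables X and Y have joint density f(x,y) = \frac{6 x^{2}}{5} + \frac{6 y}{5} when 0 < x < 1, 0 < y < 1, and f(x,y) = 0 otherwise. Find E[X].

E[X] = ∫_0^1 ∫_0^1 x × f(x,y) dy dx
= ∫_0^1 ∫_0^1 x × (\frac{6 x^{2}}{5} + \frac{6 y}{5}) dy dx
= \frac{3}{5}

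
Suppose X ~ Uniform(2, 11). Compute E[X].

For X ~ Uniform(2, 11), the expected value is:
E[X] = \frac{13}{2}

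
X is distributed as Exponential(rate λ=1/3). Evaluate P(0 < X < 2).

P(0 < X < 2) = ∫_{0}^{2} f(x) dx
where f(x) = \frac{e^{- \frac{x}{3}}}{3}
= 1 - e^{- \frac{2}{3}}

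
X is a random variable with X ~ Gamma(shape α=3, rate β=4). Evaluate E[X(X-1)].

E[X(X-1)] = E[X² - X] = E[X²] - E[X]
E[X] = \frac{3}{4}
E[X²] = Var(X) + (E[X])² = \frac{3}{16} + (\frac{3}{4})² = \frac{3}{4}
E[X(X-1)] = \frac{3}{4} - \frac{3}{4} = 0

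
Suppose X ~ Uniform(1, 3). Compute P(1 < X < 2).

P(1 < X < 2) = ∫_{1}^{2} f(x) dx
where f(x) = \frac{1}{2}
= \frac{1}{2}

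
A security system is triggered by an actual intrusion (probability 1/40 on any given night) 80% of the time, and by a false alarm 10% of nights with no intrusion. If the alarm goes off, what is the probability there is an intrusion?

Let D = the rare event, + = positive/flagged.
P(D) = 1/40
P(+|D) = 80/100 = 4/5
P(+|D') = 10/100 = 1/10
P(+) = P(+|D)P(D) + P(+|D')P(D')
     = \frac{4}{5} × \frac{1}{40} + \frac{1}{10} × \frac{39}{40}
     = \frac{47}{400}
P(D|+) = P(+|D)P(D)/P(+) = \frac{8}{47}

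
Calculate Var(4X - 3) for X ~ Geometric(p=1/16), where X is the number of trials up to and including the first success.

For X ~ Geometric(p=1/16), where X is the number of trials up to and including the first success:
Var(X) = 240
Var(4X - 3) = (4)² × Var(X) = 16 × 240 = 3840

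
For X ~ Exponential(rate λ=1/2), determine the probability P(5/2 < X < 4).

P(5/2 < X < 4) = ∫_{5/2}^{4} f(x) dx
where f(x) = \frac{e^{- \frac{x}{2}}}{2}
= - \frac{1}{e^{2}} + e^{- \frac{5}{4}}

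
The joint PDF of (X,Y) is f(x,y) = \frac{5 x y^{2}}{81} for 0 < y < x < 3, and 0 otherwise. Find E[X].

f_X(x) = ∫_0^x \frac{5 x y^{2}}{81} dy = \frac{5 x^{4}}{243}
E[X] = ∫_0^3 x × (\frac{5 x^{4}}{243}) dx = \frac{5}{2}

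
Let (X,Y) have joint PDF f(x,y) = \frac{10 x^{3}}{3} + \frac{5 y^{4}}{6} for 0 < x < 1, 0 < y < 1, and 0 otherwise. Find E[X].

E[X] = ∫_0^1 ∫_0^1 x × f(x,y) dy dx
= ∫_0^1 ∫_0^1 x × (\frac{10 x^{3}}{3} + \frac{5 y^{4}}{6}) dy dx
= \frac{3}{4}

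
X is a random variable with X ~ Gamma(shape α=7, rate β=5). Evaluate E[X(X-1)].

E[X(X-1)] = E[X² - X] = E[X²] - E[X]
E[X] = \frac{7}{5}
E[X²] = Var(X) + (E[X])² = \frac{7}{25} + (\frac{7}{5})² = \frac{56}{25}
E[X(X-1)] = \frac{56}{25} - \frac{7}{5} = \frac{21}{25}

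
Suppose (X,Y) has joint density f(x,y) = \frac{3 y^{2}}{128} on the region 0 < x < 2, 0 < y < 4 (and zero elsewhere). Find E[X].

f_X(x) = ∫_0^4 \frac{3 y^{2}}{128} dy = \frac{1}{2}
E[X] = ∫_0^2 x × (\frac{1}{2}) dx = 1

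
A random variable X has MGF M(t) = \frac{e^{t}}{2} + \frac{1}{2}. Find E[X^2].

To find E[X^2], compute M^(2)(0):
M^(1)(t) = \frac{e^{t}}{2}
M^(2)(t) = \frac{e^{t}}{2}
M^(2)(0) = \frac{1}{2}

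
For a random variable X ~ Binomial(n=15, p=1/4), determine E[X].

For X ~ Binomial(n=15, p=1/4), the expected value is:
E[X] = \frac{15}{4}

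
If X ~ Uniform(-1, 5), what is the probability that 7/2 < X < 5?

P(7/2 < X < 5) = ∫_{7/2}^{5} f(x) dx
where f(x) = \frac{1}{6}
= \frac{1}{4}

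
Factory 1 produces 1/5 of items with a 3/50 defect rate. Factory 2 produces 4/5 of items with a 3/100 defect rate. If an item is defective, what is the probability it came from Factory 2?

Using Bayes' theorem:
P(F1) = 1/5, P(D|F1) = 3/50
P(F2) = 4/5, P(D|F2) = 3/100
P(D) = P(D|F1)P(F1) + P(D|F2)P(F2)
     = \frac{9}{250}
P(F2|D) = P(D|F2)P(F2) / P(D)
= \frac{2}{3}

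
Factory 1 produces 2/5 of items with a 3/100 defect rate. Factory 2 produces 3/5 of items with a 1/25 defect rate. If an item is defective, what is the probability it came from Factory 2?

Using Bayes' theorem:
P(F1) = 2/5, P(D|F1) = 3/100
P(F2) = 3/5, P(D|F2) = 1/25
P(D) = P(D|F1)P(F1) + P(D|F2)P(F2)
     = \frac{9}{250}
P(F2|D) = P(D|F2)P(F2) / P(D)
= \frac{2}{3}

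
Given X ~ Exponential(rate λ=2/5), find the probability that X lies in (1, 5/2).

P(1 < X < 5/2) = ∫_{1}^{5/2} f(x) dx
where f(x) = \frac{2 e^{- \frac{2 x}{5}}}{5}
= - \frac{1}{e} + e^{- \frac{2}{5}}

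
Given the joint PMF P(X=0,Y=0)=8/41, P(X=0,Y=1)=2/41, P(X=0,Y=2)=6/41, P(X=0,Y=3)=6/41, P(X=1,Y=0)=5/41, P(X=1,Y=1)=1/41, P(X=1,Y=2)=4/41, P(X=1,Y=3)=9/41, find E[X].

First find marginal of X:
P(X=0) = 22/41
P(X=1) = 19/41
E[X] = 0 × 22/41 + 1 × 19/41 = 19/41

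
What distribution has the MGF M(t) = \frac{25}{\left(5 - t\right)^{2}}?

The MGF M(t) = \frac{25}{\left(5 - t\right)^{2}} is the standard form for the Gamma distribution.
Comparing with the known MGF formula identifies: Gamma(shape α=2, rate β=5)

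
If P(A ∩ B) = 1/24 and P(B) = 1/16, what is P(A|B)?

P(A|B) = P(A ∩ B) / P(B)
= (1/24) / (1/16)
= 2/3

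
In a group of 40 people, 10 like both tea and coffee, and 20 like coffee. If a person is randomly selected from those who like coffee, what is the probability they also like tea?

P(A ∩ B) = 10/40 = 1/4
P(B) = 20/40 = 1/2
P(A|B) = P(A ∩ B) / P(B) = (1/4) / (1/2) = 1/2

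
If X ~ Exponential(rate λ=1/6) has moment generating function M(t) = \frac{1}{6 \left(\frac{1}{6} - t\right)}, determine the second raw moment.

To find E[X^2], compute M^(2)(0):
M^(1)(t) = \frac{1}{6 \left(\frac{1}{6} - t\right)^{2}}
M^(2)(t) = \frac{1}{3 \left(\frac{1}{6} - t\right)^{3}}
M^(2)(0) = 72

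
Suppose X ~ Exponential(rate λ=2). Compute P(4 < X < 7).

P(4 < X < 7) = ∫_{4}^{7} f(x) dx
where f(x) = 2 e^{- 2 x}
= - \frac{1 - e^{6}}{e^{14}}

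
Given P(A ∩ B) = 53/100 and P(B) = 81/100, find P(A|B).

P(A|B) = P(A ∩ B) / P(B)
= (53/100) / (81/100)
= 53/81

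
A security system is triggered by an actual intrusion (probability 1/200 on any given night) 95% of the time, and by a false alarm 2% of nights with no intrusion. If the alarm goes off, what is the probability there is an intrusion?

Let D = the rare event, + = positive/flagged.
P(D) = 1/200
P(+|D) = 95/100 = 19/20
P(+|D') = 2/100 = 1/50
P(+) = P(+|D)P(D) + P(+|D')P(D')
     = \frac{19}{20} × \frac{1}{200} + \frac{1}{50} × \frac{199}{200}
     = \frac{493}{20000}
P(D|+) = P(+|D)P(D)/P(+) = \frac{95}{493}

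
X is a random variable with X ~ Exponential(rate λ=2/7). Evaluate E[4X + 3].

For X ~ Exponential(rate λ=2/7):
E[X] = \frac{7}{2}
E[4X + 3] = 4 × E[X] + 3 = 17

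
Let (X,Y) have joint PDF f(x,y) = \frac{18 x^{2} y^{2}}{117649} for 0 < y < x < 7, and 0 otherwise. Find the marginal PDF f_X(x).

f_X(x) = ∫_0^x \frac{18 x^{2} y^{2}}{117649} dy = \frac{6 x^{5}}{117649}
for 0 < x < 7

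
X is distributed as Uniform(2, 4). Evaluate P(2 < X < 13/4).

P(2 < X < 13/4) = ∫_{2}^{13/4} f(x) dx
where f(x) = \frac{1}{2}
= \frac{5}{8}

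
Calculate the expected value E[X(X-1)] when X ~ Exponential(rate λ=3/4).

E[X(X-1)] = E[X² - X] = E[X²] - E[X]
E[X] = \frac{4}{3}
E[X²] = Var(X) + (E[X])² = \frac{16}{9} + (\frac{4}{3})² = \frac{32}{9}
E[X(X-1)] = \frac{32}{9} - \frac{4}{3} = \frac{20}{9}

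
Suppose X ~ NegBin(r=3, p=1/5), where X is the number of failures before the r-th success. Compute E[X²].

Using the identity E[X²] = Var(X) + (E[X])²:
E[X] = 12
Var(X) = 60
E[X²] = 60 + (12)²
= 204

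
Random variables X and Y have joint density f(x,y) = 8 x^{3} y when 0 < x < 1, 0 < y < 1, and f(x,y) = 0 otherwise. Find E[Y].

E[Y] = ∫_0^1 ∫_0^1 y × f(x,y) dx dy
= \frac{2}{3}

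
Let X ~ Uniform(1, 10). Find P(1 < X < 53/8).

P(1 < X < 53/8) = ∫_{1}^{53/8} f(x) dx
where f(x) = \frac{1}{9}
= \frac{5}{8}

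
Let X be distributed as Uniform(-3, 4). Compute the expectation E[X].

For X ~ Uniform(-3, 4), the expected value is:
E[X] = \frac{1}{2}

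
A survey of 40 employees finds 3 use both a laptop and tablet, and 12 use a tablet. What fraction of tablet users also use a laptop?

P(A ∩ B) = 3/40
P(B) = 12/40 = 3/10
P(A|B) = P(A ∩ B) / P(B) = (3/40) / (3/10) = 1/4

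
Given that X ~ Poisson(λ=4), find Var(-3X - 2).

For X ~ Poisson(λ=4):
Var(X) = 4
Var(-3X - 2) = (-3)² × Var(X) = 9 × 4 = 36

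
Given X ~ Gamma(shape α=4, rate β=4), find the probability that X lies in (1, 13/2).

P(1 < X < 13/2) = ∫_{1}^{13/2} f(x) dx
where f(x) = \frac{128 x^{3} e^{- 4 x}}{3}
= \frac{-9883 + 71 e^{22}}{3 e^{26}}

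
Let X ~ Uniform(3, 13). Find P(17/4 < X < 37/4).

P(17/4 < X < 37/4) = ∫_{17/4}^{37/4} f(x) dx
where f(x) = \frac{1}{10}
= \frac{1}{2}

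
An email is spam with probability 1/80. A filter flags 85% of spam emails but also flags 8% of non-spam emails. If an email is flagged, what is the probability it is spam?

Let D = the rare event, + = positive/flagged.
P(D) = 1/80
P(+|D) = 85/100 = 17/20
P(+|D') = 8/100 = 2/25
P(+) = P(+|D)P(D) + P(+|D')P(D')
     = \frac{17}{20} × \frac{1}{80} + \frac{2}{25} × \frac{79}{80}
     = \frac{717}{8000}
P(D|+) = P(+|D)P(D)/P(+) = \frac{85}{717}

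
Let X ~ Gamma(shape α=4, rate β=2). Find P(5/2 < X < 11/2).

P(5/2 < X < 11/2) = ∫_{5/2}^{11/2} f(x) dx
where f(x) = \frac{8 x^{3} e^{- 2 x}}{3}
= \frac{-883 + 118 e^{6}}{3 e^{11}}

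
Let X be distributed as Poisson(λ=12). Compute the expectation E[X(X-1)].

E[X(X-1)] = E[X² - X] = E[X²] - E[X]
E[X] = 12
E[X²] = Var(X) + (E[X])² = 12 + (12)² = 156
E[X(X-1)] = 156 - 12 = 144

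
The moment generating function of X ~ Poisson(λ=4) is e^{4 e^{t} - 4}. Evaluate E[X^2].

To find E[X^2], compute M^(2)(0):
M^(1)(t) = 4 e^{t} e^{4 e^{t} - 4}
M^(2)(t) = 16 e^{2 t} e^{4 e^{t} - 4} + 4 e^{t} e^{4 e^{t} - 4}
M^(2)(0) = 20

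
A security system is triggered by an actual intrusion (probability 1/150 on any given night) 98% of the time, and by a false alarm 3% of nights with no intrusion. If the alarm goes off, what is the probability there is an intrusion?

Let D = the rare event, + = positive/flagged.
P(D) = 1/150
P(+|D) = 98/100 = 49/50
P(+|D') = 3/100
P(+) = P(+|D)P(D) + P(+|D')P(D')
     = \frac{49}{50} × \frac{1}{150} + \frac{3}{100} × \frac{149}{150}
     = \frac{109}{3000}
P(D|+) = P(+|D)P(D)/P(+) = \frac{98}{545}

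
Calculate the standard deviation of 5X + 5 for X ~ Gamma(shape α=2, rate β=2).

For X ~ Gamma(shape α=2, rate β=2):
Var(X) = \frac{1}{2}
SD(X) = √(Var(X)) = √(\frac{1}{2}) = \frac{\sqrt{2}}{2}
SD(5X + 5) = |5| × SD(X) = 5 × \frac{\sqrt{2}}{2} = \frac{5 \sqrt{2}}{2}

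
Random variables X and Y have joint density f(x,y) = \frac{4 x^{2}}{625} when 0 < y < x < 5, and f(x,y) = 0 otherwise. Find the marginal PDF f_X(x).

f_X(x) = ∫_0^x \frac{4 x^{2}}{625} dy = \frac{4 x^{3}}{625}
for 0 < x < 5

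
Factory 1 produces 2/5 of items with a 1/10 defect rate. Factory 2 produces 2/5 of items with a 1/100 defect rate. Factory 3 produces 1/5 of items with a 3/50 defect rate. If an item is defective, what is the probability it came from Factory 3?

Using Bayes' theorem:
P(F1) = 2/5, P(D|F1) = 1/10
P(F2) = 2/5, P(D|F2) = 1/100
P(F3) = 1/5, P(D|F3) = 3/50
P(D) = P(D|F1)P(F1) + P(D|F2)P(F2) + P(D|F3)P(F3)
     = \frac{7}{125}
P(F3|D) = P(D|F3)P(F3) / P(D)
= \frac{3}{14}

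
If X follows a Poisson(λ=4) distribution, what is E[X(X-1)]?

E[X(X-1)] = E[X² - X] = E[X²] - E[X]
E[X] = 4
E[X²] = Var(X) + (E[X])² = 4 + (4)² = 20
E[X(X-1)] = 20 - 4 = 16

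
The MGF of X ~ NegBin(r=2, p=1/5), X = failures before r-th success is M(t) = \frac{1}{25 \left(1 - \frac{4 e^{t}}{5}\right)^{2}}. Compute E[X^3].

To find E[X^3], compute M^(3)(0):
M^(1)(t) = \frac{8 e^{t}}{125 \left(1 - \frac{4 e^{t}}{5}\right)^{3}}
M^(2)(t) = \frac{8 e^{t}}{125 \left(1 - \frac{4 e^{t}}{5}\right)^{3}} + \frac{96 e^{2 t}}{625 \left(1 - \frac{4 e^{t}}{5}\right)^{4}}
M^(3)(t) = \frac{8 e^{t}}{125 \left(1 - \frac{4 e^{t}}{5}\right)^{3}} + \frac{288 e^{2 t}}{625 \left(1 - \frac{4 e^{t}}{5}\right)^{4}} + \frac{1536 e^{3 t}}{3125 \left(1 - \frac{4 e^{t}}{5}\right)^{5}}
M^(3)(0) = 1832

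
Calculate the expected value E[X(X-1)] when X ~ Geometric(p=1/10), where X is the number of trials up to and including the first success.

E[X(X-1)] = E[X² - X] = E[X²] - E[X]
E[X] = 10
E[X²] = Var(X) + (E[X])² = 90 + (10)² = 190
E[X(X-1)] = 190 - 10 = 180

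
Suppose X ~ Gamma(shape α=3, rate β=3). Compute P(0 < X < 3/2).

P(0 < X < 3/2) = ∫_{0}^{3/2} f(x) dx
where f(x) = \frac{27 x^{2} e^{- 3 x}}{2}
= 1 - \frac{125}{8 e^{\frac{9}{2}}}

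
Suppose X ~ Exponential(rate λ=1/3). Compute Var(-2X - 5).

For X ~ Exponential(rate λ=1/3):
Var(X) = 9
Var(-2X - 5) = (-2)² × Var(X) = 4 × 9 = 36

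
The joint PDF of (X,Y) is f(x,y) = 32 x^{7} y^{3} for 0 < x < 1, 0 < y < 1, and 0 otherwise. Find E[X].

E[X] = ∫_0^1 ∫_0^1 x × f(x,y) dy dx
= ∫_0^1 ∫_0^1 x × (32 x^{7} y^{3}) dy dx
= \frac{8}{9}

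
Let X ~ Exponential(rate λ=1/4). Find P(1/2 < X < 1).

P(1/2 < X < 1) = ∫_{1/2}^{1} f(x) dx
where f(x) = \frac{e^{- \frac{x}{4}}}{4}
= - \frac{1}{e^{\frac{1}{4}}} + e^{- \frac{1}{8}}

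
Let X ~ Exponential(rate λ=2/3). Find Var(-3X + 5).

For X ~ Exponential(rate λ=2/3):
Var(X) = \frac{9}{4}
Var(-3X + 5) = (-3)² × Var(X) = 9 × \frac{9}{4} = \frac{81}{4}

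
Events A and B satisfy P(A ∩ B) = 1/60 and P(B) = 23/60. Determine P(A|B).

P(A|B) = P(A ∩ B) / P(B)
= (1/60) / (23/60)
= 1/23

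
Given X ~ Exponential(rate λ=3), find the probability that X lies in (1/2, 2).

P(1/2 < X < 2) = ∫_{1/2}^{2} f(x) dx
where f(x) = 3 e^{- 3 x}
= - \frac{1}{e^{6}} + e^{- \frac{3}{2}}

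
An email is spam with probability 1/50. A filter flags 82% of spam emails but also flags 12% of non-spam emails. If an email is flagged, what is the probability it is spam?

Let D = the rare event, + = positive/flagged.
P(D) = 1/50
P(+|D) = 82/100 = 41/50
P(+|D') = 12/100 = 3/25
P(+) = P(+|D)P(D) + P(+|D')P(D')
     = \frac{41}{50} × \frac{1}{50} + \frac{3}{25} × \frac{49}{50}
     = \frac{67}{500}
P(D|+) = P(+|D)P(D)/P(+) = \frac{41}{335}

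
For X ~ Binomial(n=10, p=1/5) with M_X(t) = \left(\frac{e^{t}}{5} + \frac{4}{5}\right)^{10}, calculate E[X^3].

To find E[X^3], compute M^(3)(0):
M^(1)(t) = 2 \left(\frac{e^{t}}{5} + \frac{4}{5}\right)^{9} e^{t}
M^(2)(t) = 2 \left(\frac{e^{t}}{5} + \frac{4}{5}\right)^{9} e^{t} + \frac{18 \left(\frac{e^{t}}{5} + \frac{4}{5}\right)^{8} e^{2 t}}{5}
M^(3)(t) = 2 \left(\frac{e^{t}}{5} + \frac{4}{5}\right)^{9} e^{t} + \frac{54 \left(\frac{e^{t}}{5} + \frac{4}{5}\right)^{8} e^{2 t}}{5} + \frac{144 \left(\frac{e^{t}}{5} + \frac{4}{5}\right)^{7} e^{3 t}}{25}
M^(3)(0) = \frac{464}{25}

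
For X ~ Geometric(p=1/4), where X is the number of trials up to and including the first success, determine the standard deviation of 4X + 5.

For X ~ Geometric(p=1/4), where X is the number of trials up to and including the first success:
Var(X) = 12
SD(X) = √(Var(X)) = √(12) = 2 \sqrt{3}
SD(4X + 5) = |4| × SD(X) = 4 × 2 \sqrt{3} = 8 \sqrt{3}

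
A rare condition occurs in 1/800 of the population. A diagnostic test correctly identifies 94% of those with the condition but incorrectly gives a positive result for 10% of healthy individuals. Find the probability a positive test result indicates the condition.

Let D = the rare event, + = positive/flagged.
P(D) = 1/800
P(+|D) = 94/100 = 47/50
P(+|D') = 10/100 = 1/10
P(+) = P(+|D)P(D) + P(+|D')P(D')
     = \frac{47}{50} × \frac{1}{800} + \frac{1}{10} × \frac{799}{800}
     = \frac{2021}{20000}
P(D|+) = P(+|D)P(D)/P(+) = \frac{1}{86}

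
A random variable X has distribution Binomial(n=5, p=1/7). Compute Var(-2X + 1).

For X ~ Binomial(n=5, p=1/7):
Var(X) = \frac{30}{49}
Var(-2X + 1) = (-2)² × Var(X) = 4 × \frac{30}{49} = \frac{120}{49}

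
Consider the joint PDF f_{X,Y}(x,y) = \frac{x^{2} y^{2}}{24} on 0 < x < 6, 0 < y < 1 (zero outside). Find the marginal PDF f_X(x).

f_X(x) = ∫_0^1 f(x,y) dy
= ∫_0^1 \frac{x^{2} y^{2}}{24} dy
= \frac{x^{2}}{72} for 0 < x < 6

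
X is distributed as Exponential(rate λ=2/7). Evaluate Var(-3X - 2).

For X ~ Exponential(rate λ=2/7):
Var(X) = \frac{49}{4}
Var(-3X - 2) = (-3)² × Var(X) = 9 × \frac{49}{4} = \frac{441}{4}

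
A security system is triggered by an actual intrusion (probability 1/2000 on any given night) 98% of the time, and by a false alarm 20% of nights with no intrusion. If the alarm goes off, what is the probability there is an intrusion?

Let D = the rare event, + = positive/flagged.
P(D) = 1/2000
P(+|D) = 98/100 = 49/50
P(+|D') = 20/100 = 1/5
P(+) = P(+|D)P(D) + P(+|D')P(D')
     = \frac{49}{50} × \frac{1}{2000} + \frac{1}{5} × \frac{1999}{2000}
     = \frac{20039}{100000}
P(D|+) = P(+|D)P(D)/P(+) = \frac{49}{20039}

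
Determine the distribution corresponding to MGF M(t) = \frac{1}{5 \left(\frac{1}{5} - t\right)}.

The MGF M(t) = \frac{1}{5 \left(\frac{1}{5} - t\right)} is the standard form for the Exponential distribution.
Comparing with the known MGF formula identifies: Exponential(rate λ=1/5)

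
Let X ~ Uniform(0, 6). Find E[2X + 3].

For X ~ Uniform(0, 6):
E[X] = 3
E[2X + 3] = 2 × E[X] + 3 = 9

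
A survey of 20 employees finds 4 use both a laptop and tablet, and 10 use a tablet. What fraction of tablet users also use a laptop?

P(A ∩ B) = 4/20 = 1/5
P(B) = 10/20 = 1/2
P(A|B) = P(A ∩ B) / P(B) = (1/5) / (1/2) = 2/5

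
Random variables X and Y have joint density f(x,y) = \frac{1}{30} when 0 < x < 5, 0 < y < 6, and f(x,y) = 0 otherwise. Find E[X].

f_X(x) = ∫_0^6 \frac{1}{30} dy = \frac{1}{5}
E[X] = ∫_0^5 x × (\frac{1}{5}) dx = \frac{5}{2}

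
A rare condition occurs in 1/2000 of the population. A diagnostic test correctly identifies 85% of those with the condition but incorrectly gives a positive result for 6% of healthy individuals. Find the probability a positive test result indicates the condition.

Let D = the rare event, + = positive/flagged.
P(D) = 1/2000
P(+|D) = 85/100 = 17/20
P(+|D') = 6/100 = 3/50
P(+) = P(+|D)P(D) + P(+|D')P(D')
     = \frac{17}{20} × \frac{1}{2000} + \frac{3}{50} × \frac{1999}{2000}
     = \frac{12079}{200000}
P(D|+) = P(+|D)P(D)/P(+) = \frac{85}{12079}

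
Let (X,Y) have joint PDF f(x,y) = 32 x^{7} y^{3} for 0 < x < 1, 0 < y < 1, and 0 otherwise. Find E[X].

E[X] = ∫_0^1 ∫_0^1 x × f(x,y) dy dx
= ∫_0^1 ∫_0^1 x × (32 x^{7} y^{3}) dy dx
= \frac{8}{9}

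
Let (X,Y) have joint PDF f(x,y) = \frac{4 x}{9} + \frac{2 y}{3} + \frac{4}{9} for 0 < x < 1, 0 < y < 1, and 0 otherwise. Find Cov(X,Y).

E[XY] = ∫∫ xy × f(x,y) dx dy = \frac{8}{27}
E[X] = \frac{29}{54}
E[Y] = \frac{5}{9}
Cov(X,Y) = E[XY] - E[X]E[Y] = - \frac{1}{486}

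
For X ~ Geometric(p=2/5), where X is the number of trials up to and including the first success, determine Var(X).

For X ~ Geometric(p=2/5), where X is the number of trials up to and including the first success:
Var(X) = \frac{15}{4}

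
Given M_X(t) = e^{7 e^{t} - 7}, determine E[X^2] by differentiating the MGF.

To find E[X^2], compute M^(2)(0):
M^(1)(t) = 7 e^{t} e^{7 e^{t} - 7}
M^(2)(t) = 49 e^{2 t} e^{7 e^{t} - 7} + 7 e^{t} e^{7 e^{t} - 7}
M^(2)(0) = 56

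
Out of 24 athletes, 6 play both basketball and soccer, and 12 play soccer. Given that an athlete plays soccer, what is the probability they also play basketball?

P(A ∩ B) = 6/24 = 1/4
P(B) = 12/24 = 1/2
P(A|B) = P(A ∩ B) / P(B) = (1/4) / (1/2) = 1/2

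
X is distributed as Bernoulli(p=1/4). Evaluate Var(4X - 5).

For X ~ Bernoulli(p=1/4):
Var(X) = \frac{3}{16}
Var(4X - 5) = (4)² × Var(X) = 16 × \frac{3}{16} = 3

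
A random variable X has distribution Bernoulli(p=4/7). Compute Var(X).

For X ~ Bernoulli(p=4/7):
Var(X) = \frac{12}{49}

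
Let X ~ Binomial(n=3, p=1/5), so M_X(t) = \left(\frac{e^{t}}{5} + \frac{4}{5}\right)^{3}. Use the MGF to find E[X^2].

To find E[X^2], compute M^(2)(0):
M^(1)(t) = \frac{3 \left(\frac{e^{t}}{5} + \frac{4}{5}\right)^{2} e^{t}}{5}
M^(2)(t) = \frac{3 \left(\frac{e^{t}}{5} + \frac{4}{5}\right)^{2} e^{t}}{5} + \frac{6 \left(\frac{e^{t}}{5} + \frac{4}{5}\right) e^{2 t}}{25}
M^(2)(0) = \frac{21}{25}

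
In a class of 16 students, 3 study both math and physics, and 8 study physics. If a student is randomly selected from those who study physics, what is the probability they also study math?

P(A ∩ B) = 3/16
P(B) = 8/16 = 1/2
P(A|B) = P(A ∩ B) / P(B) = (3/16) / (1/2) = 3/8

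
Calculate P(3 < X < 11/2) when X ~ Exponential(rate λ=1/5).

P(3 < X < 11/2) = ∫_{3}^{11/2} f(x) dx
where f(x) = \frac{e^{- \frac{x}{5}}}{5}
= - \frac{1}{e^{\frac{11}{10}}} + e^{- \frac{3}{5}}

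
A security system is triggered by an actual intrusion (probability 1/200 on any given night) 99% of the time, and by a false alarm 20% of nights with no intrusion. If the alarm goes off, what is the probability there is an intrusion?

Let D = the rare event, + = positive/flagged.
P(D) = 1/200
P(+|D) = 99/100
P(+|D') = 20/100 = 1/5
P(+) = P(+|D)P(D) + P(+|D')P(D')
     = \frac{99}{100} × \frac{1}{200} + \frac{1}{5} × \frac{199}{200}
     = \frac{4079}{20000}
P(D|+) = P(+|D)P(D)/P(+) = \frac{99}{4079}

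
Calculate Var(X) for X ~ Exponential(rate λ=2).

For X ~ Exponential(rate λ=2):
Var(X) = \frac{1}{4}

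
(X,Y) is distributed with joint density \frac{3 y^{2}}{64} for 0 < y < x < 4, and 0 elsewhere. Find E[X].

f_X(x) = ∫_0^x \frac{3 y^{2}}{64} dy = \frac{x^{3}}{64}
E[X] = ∫_0^4 x × (\frac{x^{3}}{64}) dx = \frac{16}{5}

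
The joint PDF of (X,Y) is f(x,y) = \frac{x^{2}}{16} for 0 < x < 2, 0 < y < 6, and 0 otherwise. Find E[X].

f_X(x) = ∫_0^6 \frac{x^{2}}{16} dy = \frac{3 x^{2}}{8}
E[X] = ∫_0^2 x × (\frac{3 x^{2}}{8}) dx = \frac{3}{2}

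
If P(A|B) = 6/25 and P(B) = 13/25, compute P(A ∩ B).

By definition, P(A|B) = P(A ∩ B) / P(B)
So P(A ∩ B) = P(A|B) × P(B)
= 6/25 × 13/25
= 78/625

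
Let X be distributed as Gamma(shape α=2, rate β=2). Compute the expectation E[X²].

Using the identity E[X²] = Var(X) + (E[X])²:
E[X] = 1
Var(X) = \frac{1}{2}
E[X²] = \frac{1}{2} + (1)²
= \frac{3}{2}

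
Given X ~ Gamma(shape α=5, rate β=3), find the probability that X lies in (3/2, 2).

P(3/2 < X < 2) = ∫_{3/2}^{2} f(x) dx
where f(x) = \frac{81 x^{4} e^{- 3 x}}{8}
= - \frac{115}{e^{6}} + \frac{6131}{128 e^{\frac{9}{2}}}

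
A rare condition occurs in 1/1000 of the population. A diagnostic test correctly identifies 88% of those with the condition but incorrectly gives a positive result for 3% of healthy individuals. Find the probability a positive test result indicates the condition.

Let D = the rare event, + = positive/flagged.
P(D) = 1/1000
P(+|D) = 88/100 = 22/25
P(+|D') = 3/100
P(+) = P(+|D)P(D) + P(+|D')P(D')
     = \frac{22}{25} × \frac{1}{1000} + \frac{3}{100} × \frac{999}{1000}
     = \frac{617}{20000}
P(D|+) = P(+|D)P(D)/P(+) = \frac{88}{3085}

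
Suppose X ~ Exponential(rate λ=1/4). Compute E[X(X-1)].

E[X(X-1)] = E[X² - X] = E[X²] - E[X]
E[X] = 4
E[X²] = Var(X) + (E[X])² = 16 + (4)² = 32
E[X(X-1)] = 32 - 4 = 28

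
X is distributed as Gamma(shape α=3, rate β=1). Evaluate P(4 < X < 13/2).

P(4 < X < 13/2) = ∫_{4}^{13/2} f(x) dx
where f(x) = \frac{x^{2} e^{- x}}{2}
= - \frac{229}{8 e^{\frac{13}{2}}} + \frac{13}{e^{4}}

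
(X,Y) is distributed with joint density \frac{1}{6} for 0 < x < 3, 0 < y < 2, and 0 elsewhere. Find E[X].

f_X(x) = ∫_0^2 \frac{1}{6} dy = \frac{1}{3}
E[X] = ∫_0^3 x × (\frac{1}{3}) dx = \frac{3}{2}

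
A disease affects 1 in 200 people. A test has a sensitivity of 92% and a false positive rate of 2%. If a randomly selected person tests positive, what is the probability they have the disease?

Let D = the rare event, + = positive/flagged.
P(D) = 1/200
P(+|D) = 92/100 = 23/25
P(+|D') = 2/100 = 1/50
P(+) = P(+|D)P(D) + P(+|D')P(D')
     = \frac{23}{25} × \frac{1}{200} + \frac{1}{50} × \frac{199}{200}
     = \frac{49}{2000}
P(D|+) = P(+|D)P(D)/P(+) = \frac{46}{245}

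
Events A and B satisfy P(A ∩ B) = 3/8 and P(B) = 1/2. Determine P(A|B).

P(A|B) = P(A ∩ B) / P(B)
= (3/8) / (1/2)
= 3/4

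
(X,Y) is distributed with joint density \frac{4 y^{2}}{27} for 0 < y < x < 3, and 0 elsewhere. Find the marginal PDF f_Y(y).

f_Y(y) = ∫_y^3 \frac{4 y^{2}}{27} dx = \frac{4 y^{2} \left(3 - y\right)}{27}
for 0 < y < 3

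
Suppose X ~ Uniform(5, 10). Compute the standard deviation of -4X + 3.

For X ~ Uniform(5, 10):
Var(X) = \frac{25}{12}
SD(X) = √(Var(X)) = √(\frac{25}{12}) = \frac{5 \sqrt{3}}{6}
SD(-4X + 3) = |-4| × SD(X) = 4 × \frac{5 \sqrt{3}}{6} = \frac{10 \sqrt{3}}{3}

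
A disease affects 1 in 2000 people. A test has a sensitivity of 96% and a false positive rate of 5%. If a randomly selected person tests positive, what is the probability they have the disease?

Let D = the rare event, + = positive/flagged.
P(D) = 1/2000
P(+|D) = 96/100 = 24/25
P(+|D') = 5/100 = 1/20
P(+) = P(+|D)P(D) + P(+|D')P(D')
     = \frac{24}{25} × \frac{1}{2000} + \frac{1}{20} × \frac{1999}{2000}
     = \frac{10091}{200000}
P(D|+) = P(+|D)P(D)/P(+) = \frac{96}{10091}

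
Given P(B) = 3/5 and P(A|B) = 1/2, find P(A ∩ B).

By definition, P(A|B) = P(A ∩ B) / P(B)
So P(A ∩ B) = P(A|B) × P(B)
= 1/2 × 3/5
= 3/10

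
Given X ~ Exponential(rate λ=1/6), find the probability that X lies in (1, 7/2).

P(1 < X < 7/2) = ∫_{1}^{7/2} f(x) dx
where f(x) = \frac{e^{- \frac{x}{6}}}{6}
= - \frac{1}{e^{\frac{7}{12}}} + e^{- \frac{1}{6}}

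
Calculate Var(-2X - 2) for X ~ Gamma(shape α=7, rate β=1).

For X ~ Gamma(shape α=7, rate β=1):
Var(X) = 7
Var(-2X - 2) = (-2)² × Var(X) = 4 × 7 = 28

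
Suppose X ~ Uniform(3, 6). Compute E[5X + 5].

For X ~ Uniform(3, 6):
E[X] = \frac{9}{2}
E[5X + 5] = 5 × E[X] + 5 = \frac{55}{2}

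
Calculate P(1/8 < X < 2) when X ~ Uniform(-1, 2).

P(1/8 < X < 2) = ∫_{1/8}^{2} f(x) dx
where f(x) = \frac{1}{3}
= \frac{5}{8}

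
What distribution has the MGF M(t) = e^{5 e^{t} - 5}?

The MGF M(t) = e^{5 e^{t} - 5} is the standard form for the Poisson distribution.
Comparing with the known MGF formula identifies: Poisson(λ=5)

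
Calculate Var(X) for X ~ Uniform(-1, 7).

For X ~ Uniform(-1, 7):
Var(X) = \frac{16}{3}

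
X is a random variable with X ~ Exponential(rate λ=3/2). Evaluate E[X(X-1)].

E[X(X-1)] = E[X² - X] = E[X²] - E[X]
E[X] = \frac{2}{3}
E[X²] = Var(X) + (E[X])² = \frac{4}{9} + (\frac{2}{3})² = \frac{8}{9}
E[X(X-1)] = \frac{8}{9} - \frac{2}{3} = \frac{2}{9}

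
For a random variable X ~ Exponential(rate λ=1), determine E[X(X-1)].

E[X(X-1)] = E[X² - X] = E[X²] - E[X]
E[X] = 1
E[X²] = Var(X) + (E[X])² = 1 + (1)² = 2
E[X(X-1)] = 2 - 1 = 1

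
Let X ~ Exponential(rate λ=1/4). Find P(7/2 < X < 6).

P(7/2 < X < 6) = ∫_{7/2}^{6} f(x) dx
where f(x) = \frac{e^{- \frac{x}{4}}}{4}
= - \frac{1}{e^{\frac{3}{2}}} + e^{- \frac{7}{8}}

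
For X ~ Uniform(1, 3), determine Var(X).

For X ~ Uniform(1, 3):
Var(X) = \frac{1}{3}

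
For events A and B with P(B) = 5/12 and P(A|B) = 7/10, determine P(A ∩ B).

By definition, P(A|B) = P(A ∩ B) / P(B)
So P(A ∩ B) = P(A|B) × P(B)
= 7/10 × 5/12
= 7/24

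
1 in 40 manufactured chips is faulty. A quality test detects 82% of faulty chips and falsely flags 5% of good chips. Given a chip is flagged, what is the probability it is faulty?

Let D = the rare event, + = positive/flagged.
P(D) = 1/40
P(+|D) = 82/100 = 41/50
P(+|D') = 5/100 = 1/20
P(+) = P(+|D)P(D) + P(+|D')P(D')
     = \frac{41}{50} × \frac{1}{40} + \frac{1}{20} × \frac{39}{40}
     = \frac{277}{4000}
P(D|+) = P(+|D)P(D)/P(+) = \frac{82}{277}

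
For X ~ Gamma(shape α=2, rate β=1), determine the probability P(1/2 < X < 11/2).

P(1/2 < X < 11/2) = ∫_{1/2}^{11/2} f(x) dx
where f(x) = x e^{- x}
= \frac{-13 + 3 e^{5}}{2 e^{\frac{11}{2}}}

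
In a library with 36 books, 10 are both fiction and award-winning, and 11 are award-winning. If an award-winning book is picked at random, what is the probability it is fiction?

P(A ∩ B) = 10/36 = 5/18
P(B) = 11/36
P(A|B) = P(A ∩ B) / P(B) = (5/18) / (11/36) = 10/11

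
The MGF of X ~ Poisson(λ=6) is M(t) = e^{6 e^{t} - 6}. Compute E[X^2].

To find E[X^2], compute M^(2)(0):
M^(1)(t) = 6 e^{t} e^{6 e^{t} - 6}
M^(2)(t) = 36 e^{2 t} e^{6 e^{t} - 6} + 6 e^{t} e^{6 e^{t} - 6}
M^(2)(0) = 42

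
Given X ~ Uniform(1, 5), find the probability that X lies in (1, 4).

P(1 < X < 4) = ∫_{1}^{4} f(x) dx
where f(x) = \frac{1}{4}
= \frac{3}{4}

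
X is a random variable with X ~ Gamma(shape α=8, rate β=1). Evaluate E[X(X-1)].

E[X(X-1)] = E[X² - X] = E[X²] - E[X]
E[X] = 8
E[X²] = Var(X) + (E[X])² = 8 + (8)² = 72
E[X(X-1)] = 72 - 8 = 64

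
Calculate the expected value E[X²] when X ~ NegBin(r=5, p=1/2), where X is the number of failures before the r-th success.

Using the identity E[X²] = Var(X) + (E[X])²:
E[X] = 5
Var(X) = 10
E[X²] = 10 + (5)²
= 35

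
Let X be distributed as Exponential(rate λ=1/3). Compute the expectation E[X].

For X ~ Exponential(rate λ=1/3), the expected value is:
E[X] = 3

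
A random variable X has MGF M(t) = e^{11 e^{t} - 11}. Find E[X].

To find E[X], compute M^(1)(0):
M^(1)(t) = 11 e^{t} e^{11 e^{t} - 11}
M^(1)(0) = 11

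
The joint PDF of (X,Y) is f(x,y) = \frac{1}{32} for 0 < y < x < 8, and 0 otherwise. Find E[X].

f_X(x) = ∫_0^x \frac{1}{32} dy = \frac{x}{32}
E[X] = ∫_0^8 x × (\frac{x}{32}) dx = \frac{16}{3}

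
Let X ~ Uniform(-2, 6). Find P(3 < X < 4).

P(3 < X < 4) = ∫_{3}^{4} f(x) dx
where f(x) = \frac{1}{8}
= \frac{1}{8}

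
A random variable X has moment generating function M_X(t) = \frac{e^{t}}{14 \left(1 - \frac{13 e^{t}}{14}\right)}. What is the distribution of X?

The MGF M(t) = \frac{e^{t}}{14 \left(1 - \frac{13 e^{t}}{14}\right)} is the standard form for the Geometric distribution.
Comparing with the known MGF formula identifies: Geometric(p=1/14), X = trial number of first success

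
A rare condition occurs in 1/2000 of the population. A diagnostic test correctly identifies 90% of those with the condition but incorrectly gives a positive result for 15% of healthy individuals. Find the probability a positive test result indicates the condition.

Let D = the rare event, + = positive/flagged.
P(D) = 1/2000
P(+|D) = 90/100 = 9/10
P(+|D') = 15/100 = 3/20
P(+) = P(+|D)P(D) + P(+|D')P(D')
     = \frac{9}{10} × \frac{1}{2000} + \frac{3}{20} × \frac{1999}{2000}
     = \frac{1203}{8000}
P(D|+) = P(+|D)P(D)/P(+) = \frac{6}{2005}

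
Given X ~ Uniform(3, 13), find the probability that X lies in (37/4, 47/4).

P(37/4 < X < 47/4) = ∫_{37/4}^{47/4} f(x) dx
where f(x) = \frac{1}{10}
= \frac{1}{4}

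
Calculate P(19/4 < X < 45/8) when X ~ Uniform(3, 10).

P(19/4 < X < 45/8) = ∫_{19/4}^{45/8} f(x) dx
where f(x) = \frac{1}{7}
= \frac{1}{8}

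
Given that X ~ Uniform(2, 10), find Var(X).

For X ~ Uniform(2, 10):
Var(X) = \frac{16}{3}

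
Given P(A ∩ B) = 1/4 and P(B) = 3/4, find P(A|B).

P(A|B) = P(A ∩ B) / P(B)
= (1/4) / (3/4)
= 1/3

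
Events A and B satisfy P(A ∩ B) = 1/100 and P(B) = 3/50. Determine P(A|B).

P(A|B) = P(A ∩ B) / P(B)
= (1/100) / (3/50)
= 1/6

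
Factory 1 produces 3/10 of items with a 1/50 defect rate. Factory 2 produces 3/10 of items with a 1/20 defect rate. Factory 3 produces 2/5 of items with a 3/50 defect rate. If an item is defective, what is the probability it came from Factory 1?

Using Bayes' theorem:
P(F1) = 3/10, P(D|F1) = 1/50
P(F2) = 3/10, P(D|F2) = 1/20
P(F3) = 2/5, P(D|F3) = 3/50
P(D) = P(D|F1)P(F1) + P(D|F2)P(F2) + P(D|F3)P(F3)
     = \frac{9}{200}
P(F1|D) = P(D|F1)P(F1) / P(D)
= \frac{2}{15}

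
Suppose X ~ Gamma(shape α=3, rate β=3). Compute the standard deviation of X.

For X ~ Gamma(shape α=3, rate β=3):
Var(X) = \frac{1}{3}
SD(X) = √(Var(X)) = √(\frac{1}{3}) = \frac{\sqrt{3}}{3}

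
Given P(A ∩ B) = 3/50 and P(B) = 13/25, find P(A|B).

P(A|B) = P(A ∩ B) / P(B)
= (3/50) / (13/25)
= 3/26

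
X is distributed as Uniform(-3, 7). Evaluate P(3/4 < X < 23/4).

P(3/4 < X < 23/4) = ∫_{3/4}^{23/4} f(x) dx
where f(x) = \frac{1}{10}
= \frac{1}{2}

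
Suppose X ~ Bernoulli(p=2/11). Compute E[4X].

For X ~ Bernoulli(p=2/11):
E[X] = \frac{2}{11}
E[4X] = 4 × E[X] + 0 = \frac{8}{11}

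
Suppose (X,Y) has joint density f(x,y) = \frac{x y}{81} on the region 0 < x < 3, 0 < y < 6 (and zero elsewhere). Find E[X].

f_X(x) = ∫_0^6 \frac{x y}{81} dy = \frac{2 x}{9}
E[X] = ∫_0^3 x × (\frac{2 x}{9}) dx = 2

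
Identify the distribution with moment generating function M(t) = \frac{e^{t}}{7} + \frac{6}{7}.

The MGF M(t) = \frac{e^{t}}{7} + \frac{6}{7} is the standard form for the Bernoulli distribution.
Comparing with the known MGF formula identifies: Bernoulli(p=1/7)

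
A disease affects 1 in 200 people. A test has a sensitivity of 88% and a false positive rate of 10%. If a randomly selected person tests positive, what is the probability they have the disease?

Let D = the rare event, + = positive/flagged.
P(D) = 1/200
P(+|D) = 88/100 = 22/25
P(+|D') = 10/100 = 1/10
P(+) = P(+|D)P(D) + P(+|D')P(D')
     = \frac{22}{25} × \frac{1}{200} + \frac{1}{10} × \frac{199}{200}
     = \frac{1039}{10000}
P(D|+) = P(+|D)P(D)/P(+) = \frac{44}{1039}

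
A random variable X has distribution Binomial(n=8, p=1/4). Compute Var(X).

For X ~ Binomial(n=8, p=1/4):
Var(X) = \frac{3}{2}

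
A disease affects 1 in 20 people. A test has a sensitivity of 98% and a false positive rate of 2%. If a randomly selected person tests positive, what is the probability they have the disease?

Let D = the rare event, + = positive/flagged.
P(D) = 1/20
P(+|D) = 98/100 = 49/50
P(+|D') = 2/100 = 1/50
P(+) = P(+|D)P(D) + P(+|D')P(D')
     = \frac{49}{50} × \frac{1}{20} + \frac{1}{50} × \frac{19}{20}
     = \frac{17}{250}
P(D|+) = P(+|D)P(D)/P(+) = \frac{49}{68}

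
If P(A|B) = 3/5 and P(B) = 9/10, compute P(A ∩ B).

By definition, P(A|B) = P(A ∩ B) / P(B)
So P(A ∩ B) = P(A|B) × P(B)
= 3/5 × 9/10
= 27/50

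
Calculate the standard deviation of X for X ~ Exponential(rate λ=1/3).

For X ~ Exponential(rate λ=1/3):
Var(X) = 9
SD(X) = √(Var(X)) = √(9) = 3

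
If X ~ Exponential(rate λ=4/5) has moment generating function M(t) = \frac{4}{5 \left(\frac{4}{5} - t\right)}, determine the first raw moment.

To find E[X], compute M^(1)(0):
M^(1)(t) = \frac{4}{5 \left(\frac{4}{5} - t\right)^{2}}
M^(1)(0) = \frac{5}{4}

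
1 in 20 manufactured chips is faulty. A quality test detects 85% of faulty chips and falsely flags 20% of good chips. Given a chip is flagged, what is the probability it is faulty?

Let D = the rare event, + = positive/flagged.
P(D) = 1/20
P(+|D) = 85/100 = 17/20
P(+|D') = 20/100 = 1/5
P(+) = P(+|D)P(D) + P(+|D')P(D')
     = \frac{17}{20} × \frac{1}{20} + \frac{1}{5} × \frac{19}{20}
     = \frac{93}{400}
P(D|+) = P(+|D)P(D)/P(+) = \frac{17}{93}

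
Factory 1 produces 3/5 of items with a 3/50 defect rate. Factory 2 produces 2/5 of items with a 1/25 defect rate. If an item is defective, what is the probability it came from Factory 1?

Using Bayes' theorem:
P(F1) = 3/5, P(D|F1) = 3/50
P(F2) = 2/5, P(D|F2) = 1/25
P(D) = P(D|F1)P(F1) + P(D|F2)P(F2)
     = \frac{13}{250}
P(F1|D) = P(D|F1)P(F1) / P(D)
= \frac{9}{13}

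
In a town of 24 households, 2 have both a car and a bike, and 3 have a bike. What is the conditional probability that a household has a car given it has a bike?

P(A ∩ B) = 2/24 = 1/12
P(B) = 3/24 = 1/8
P(A|B) = P(A ∩ B) / P(B) = (1/12) / (1/8) = 2/3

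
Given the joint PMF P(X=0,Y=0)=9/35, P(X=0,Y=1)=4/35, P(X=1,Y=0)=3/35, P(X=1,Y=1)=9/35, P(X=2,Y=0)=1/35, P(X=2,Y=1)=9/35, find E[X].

First find marginal of X:
P(X=0) = 13/35
P(X=1) = 12/35
P(X=2) = 2/7
E[X] = 0 × 13/35 + 1 × 12/35 + 2 × 2/7 = 32/35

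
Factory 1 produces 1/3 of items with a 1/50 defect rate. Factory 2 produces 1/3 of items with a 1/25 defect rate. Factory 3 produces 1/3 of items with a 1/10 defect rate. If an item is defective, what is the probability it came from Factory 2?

Using Bayes' theorem:
P(F1) = 1/3, P(D|F1) = 1/50
P(F2) = 1/3, P(D|F2) = 1/25
P(F3) = 1/3, P(D|F3) = 1/10
P(D) = P(D|F1)P(F1) + P(D|F2)P(F2) + P(D|F3)P(F3)
     = \frac{4}{75}
P(F2|D) = P(D|F2)P(F2) / P(D)
= \frac{1}{4}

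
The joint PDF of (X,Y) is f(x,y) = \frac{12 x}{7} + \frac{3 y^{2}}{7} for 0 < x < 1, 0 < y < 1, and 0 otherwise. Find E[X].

E[X] = ∫_0^1 ∫_0^1 x × f(x,y) dy dx
= ∫_0^1 ∫_0^1 x × (\frac{12 x}{7} + \frac{3 y^{2}}{7}) dy dx
= \frac{9}{14}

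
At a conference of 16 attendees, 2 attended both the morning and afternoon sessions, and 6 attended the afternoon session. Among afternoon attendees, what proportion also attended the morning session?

P(A ∩ B) = 2/16 = 1/8
P(B) = 6/16 = 3/8
P(A|B) = P(A ∩ B) / P(B) = (1/8) / (3/8) = 1/3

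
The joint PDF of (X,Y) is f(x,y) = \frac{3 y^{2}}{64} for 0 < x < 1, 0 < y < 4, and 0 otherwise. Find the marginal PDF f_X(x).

f_X(x) = ∫_0^4 f(x,y) dy
= ∫_0^4 \frac{3 y^{2}}{64} dy
= 1 for 0 < x < 1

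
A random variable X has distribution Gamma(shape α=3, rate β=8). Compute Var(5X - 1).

For X ~ Gamma(shape α=3, rate β=8):
Var(X) = \frac{3}{64}
Var(5X - 1) = (5)² × Var(X) = 25 × \frac{3}{64} = \frac{75}{64}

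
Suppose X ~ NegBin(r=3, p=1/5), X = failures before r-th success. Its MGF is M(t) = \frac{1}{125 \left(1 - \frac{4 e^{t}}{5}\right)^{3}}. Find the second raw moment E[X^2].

To find E[X^2], compute M^(2)(0):
M^(1)(t) = \frac{12 e^{t}}{625 \left(1 - \frac{4 e^{t}}{5}\right)^{4}}
M^(2)(t) = \frac{12 e^{t}}{625 \left(1 - \frac{4 e^{t}}{5}\right)^{4}} + \frac{192 e^{2 t}}{3125 \left(1 - \frac{4 e^{t}}{5}\right)^{5}}
M^(2)(0) = 204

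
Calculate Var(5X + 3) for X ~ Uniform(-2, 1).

For X ~ Uniform(-2, 1):
Var(X) = \frac{3}{4}
Var(5X + 3) = (5)² × Var(X) = 25 × \frac{3}{4} = \frac{75}{4}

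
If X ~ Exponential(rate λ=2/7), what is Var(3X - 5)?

For X ~ Exponential(rate λ=2/7):
Var(X) = \frac{49}{4}
Var(3X - 5) = (3)² × Var(X) = 9 × \frac{49}{4} = \frac{441}{4}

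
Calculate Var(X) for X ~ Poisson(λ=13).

For X ~ Poisson(λ=13):
Var(X) = 13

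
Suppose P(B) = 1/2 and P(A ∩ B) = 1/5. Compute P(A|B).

P(A|B) = P(A ∩ B) / P(B)
= (1/5) / (1/2)
= 2/5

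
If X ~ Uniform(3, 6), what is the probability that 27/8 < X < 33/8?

P(27/8 < X < 33/8) = ∫_{27/8}^{33/8} f(x) dx
where f(x) = \frac{1}{3}
= \frac{1}{4}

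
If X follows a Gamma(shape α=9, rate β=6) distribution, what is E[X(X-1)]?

E[X(X-1)] = E[X² - X] = E[X²] - E[X]
E[X] = \frac{3}{2}
E[X²] = Var(X) + (E[X])² = \frac{1}{4} + (\frac{3}{2})² = \frac{5}{2}
E[X(X-1)] = \frac{5}{2} - \frac{3}{2} = 1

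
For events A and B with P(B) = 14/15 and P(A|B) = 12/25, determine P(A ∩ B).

By definition, P(A|B) = P(A ∩ B) / P(B)
So P(A ∩ B) = P(A|B) × P(B)
= 12/25 × 14/15
= 56/125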